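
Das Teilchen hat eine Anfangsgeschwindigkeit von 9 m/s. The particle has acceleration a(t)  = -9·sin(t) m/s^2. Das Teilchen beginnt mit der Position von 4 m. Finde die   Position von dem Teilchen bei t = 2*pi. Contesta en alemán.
Ausgehend von der Beschleunigung a(t) = -9·sin(t), nehmen wir 2 Integrale. Mit ∫a(t)dt und Anwendung von v(0) = 9, finden wir v(t) = 9·cos(t). Durch Integration von der Geschwindigkeit und Verwendung der Anfangsbedingung x(0) = 4, erhalten wir x(t) = 9·sin(t) + 4. Wir haben die Position x(t) = 9·sin(t) + 4. Durch Einsetzen von t = 2*pi: x(2*pi) = 4.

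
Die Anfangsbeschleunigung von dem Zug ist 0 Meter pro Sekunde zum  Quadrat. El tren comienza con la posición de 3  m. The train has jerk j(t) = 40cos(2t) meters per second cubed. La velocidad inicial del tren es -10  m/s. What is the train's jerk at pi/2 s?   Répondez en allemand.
Aus der Gleichung für den Ruck j(t) = 40·cos(2·t), setzen wir t = pi/2 ein und erhalten j = -40.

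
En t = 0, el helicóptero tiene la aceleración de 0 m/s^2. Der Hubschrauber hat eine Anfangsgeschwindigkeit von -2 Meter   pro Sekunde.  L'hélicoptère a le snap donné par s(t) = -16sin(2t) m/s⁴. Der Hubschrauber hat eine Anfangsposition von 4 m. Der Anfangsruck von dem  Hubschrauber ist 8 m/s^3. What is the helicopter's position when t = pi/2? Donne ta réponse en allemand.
Um dies zu lösen, müssen wir 4 Integrale unserer Gleichung für den Snap s(t) = -16·sin(2·t) finden. Mit ∫s(t)dt und Anwendung von j(0) = 8, finden wir j(t) = 8·cos(2·t). Das Integral von dem Ruck, mit a(0) = 0, ergibt die Beschleunigung: a(t) = 4·sin(2·t). Mit ∫a(t)dt und Anwendung von v(0) = -2, finden wir v(t) = -2·cos(2·t). Das Integral von der Geschwindigkeit ist die Position. Mit x(0) = 4 erhalten wir x(t) = 4 - sin(2·t). Aus der Gleichung für die Position x(t) = 4 - sin(2·t), setzen wir t = pi/2 ein und erhalten x = 4.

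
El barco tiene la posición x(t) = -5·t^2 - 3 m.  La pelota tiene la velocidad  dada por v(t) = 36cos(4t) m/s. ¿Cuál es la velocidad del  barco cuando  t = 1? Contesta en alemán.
Wir müssen unsere Gleichung für die Position x(t) = -5·t^2 - 3 1-mal ableiten. Durch Ableiten von der Position erhalten wir die Geschwindigkeit: v(t) = -10·t. Aus der Gleichung für die Geschwindigkeit v(t) = -10·t, setzen wir t = 1 ein und erhalten v = -10.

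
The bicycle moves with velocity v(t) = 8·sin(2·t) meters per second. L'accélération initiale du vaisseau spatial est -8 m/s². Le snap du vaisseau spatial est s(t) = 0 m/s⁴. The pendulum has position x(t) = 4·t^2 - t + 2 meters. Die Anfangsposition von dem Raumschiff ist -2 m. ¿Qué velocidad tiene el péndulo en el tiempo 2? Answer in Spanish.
Para resolver esto, necesitamos tomar 1 derivada de nuestra ecuación de la posición x(t) = 4·t^2 - t + 2. Derivando la posición, obtenemos la velocidad: v(t) = 8·t - 1. Tenemos la velocidad v(t) = 8·t - 1. Sustituyendo t = 2: v(2) = 15.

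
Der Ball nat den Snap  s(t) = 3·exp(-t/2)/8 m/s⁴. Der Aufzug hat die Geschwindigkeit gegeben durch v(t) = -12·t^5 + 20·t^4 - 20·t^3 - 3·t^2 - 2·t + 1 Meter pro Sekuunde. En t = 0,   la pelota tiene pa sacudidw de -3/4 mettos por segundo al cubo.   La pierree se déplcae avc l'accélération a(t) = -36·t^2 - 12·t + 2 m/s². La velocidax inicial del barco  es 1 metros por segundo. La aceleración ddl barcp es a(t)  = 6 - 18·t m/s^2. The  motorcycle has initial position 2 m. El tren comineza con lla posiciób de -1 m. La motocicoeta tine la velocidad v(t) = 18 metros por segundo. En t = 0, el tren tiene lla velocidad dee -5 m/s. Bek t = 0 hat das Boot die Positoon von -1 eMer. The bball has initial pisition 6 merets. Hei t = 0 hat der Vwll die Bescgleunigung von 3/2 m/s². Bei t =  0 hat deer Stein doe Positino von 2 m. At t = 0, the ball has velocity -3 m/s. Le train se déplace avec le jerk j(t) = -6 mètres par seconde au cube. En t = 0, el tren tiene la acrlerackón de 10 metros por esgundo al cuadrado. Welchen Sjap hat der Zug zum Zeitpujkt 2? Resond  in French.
Nous devons dériver notre équation du jerk j(t) = -6 1 fois. En prenant d/dt de j(t), nous trouvons s(t) = 0. De l'équation du snap s(t) = 0, nous substituons t = 2 pour obtenir s = 0.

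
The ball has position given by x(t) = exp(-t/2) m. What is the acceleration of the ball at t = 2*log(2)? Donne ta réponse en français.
En partant de la position x(t) = exp(-t/2), nous prenons 2 dérivées. En dérivant la position, nous obtenons la vitesse: v(t) = -exp(-t/2)/2. La dérivée de la vitesse donne l'accélération: a(t) = exp(-t/2)/4. De l'équation de l'accélération a(t) = exp(-t/2)/4, nous substituons t = 2*log(2) pour obtenir a = 1/8.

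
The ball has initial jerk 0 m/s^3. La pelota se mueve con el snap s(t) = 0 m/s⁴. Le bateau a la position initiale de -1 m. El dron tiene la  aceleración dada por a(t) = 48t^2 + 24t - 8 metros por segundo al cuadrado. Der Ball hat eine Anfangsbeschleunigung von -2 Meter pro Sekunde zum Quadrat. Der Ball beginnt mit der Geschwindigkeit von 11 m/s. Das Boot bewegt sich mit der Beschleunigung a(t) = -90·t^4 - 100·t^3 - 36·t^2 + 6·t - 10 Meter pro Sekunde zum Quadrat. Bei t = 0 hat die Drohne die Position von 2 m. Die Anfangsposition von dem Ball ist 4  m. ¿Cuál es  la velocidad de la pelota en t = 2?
Para resolver esto, necesitamos tomar 3 integrales de nuestra ecuación del snap s(t) = 0. La antiderivada del snap, con j(0) = 0, da la sacudida: j(t) = 0. La antiderivada de la sacudida es la aceleración. Usando a(0) = -2, obtenemos a(t) = -2. La antiderivada de la aceleración, con v(0) = 11, da la velocidad: v(t) = 11 - 2·t. Tenemos la velocidad v(t) = 11 - 2·t. Sustituyendo t = 2: v(2) = 7.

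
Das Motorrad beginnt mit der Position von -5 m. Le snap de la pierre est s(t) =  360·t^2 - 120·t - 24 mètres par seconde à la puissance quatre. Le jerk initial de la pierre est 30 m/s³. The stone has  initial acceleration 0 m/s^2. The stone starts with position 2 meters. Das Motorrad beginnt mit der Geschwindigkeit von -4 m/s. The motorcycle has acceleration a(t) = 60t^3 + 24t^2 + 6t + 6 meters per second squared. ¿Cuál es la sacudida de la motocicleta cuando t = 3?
Debemos derivar nuestra ecuación de la aceleración a(t) = 60·t^3 + 24·t^2 + 6·t + 6 1 vez. Tomando d/dt de a(t), encontramos j(t) = 180·t^2 + 48·t + 6. Usando j(t) = 180·t^2 + 48·t + 6 y sustituyendo t = 3, encontramos j = 1770.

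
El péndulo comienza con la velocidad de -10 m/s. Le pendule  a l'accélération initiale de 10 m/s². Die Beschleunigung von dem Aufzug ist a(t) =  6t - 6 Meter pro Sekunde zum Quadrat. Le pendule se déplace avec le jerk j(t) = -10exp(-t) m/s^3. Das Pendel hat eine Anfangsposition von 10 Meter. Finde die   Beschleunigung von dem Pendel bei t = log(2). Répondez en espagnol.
Debemos encontrar la integral de nuestra ecuación de la sacudida j(t) = -10·exp(-t) 1 vez. La integral de la sacudida, con a(0) = 10, da la aceleración: a(t) = 10·exp(-t). Tenemos la aceleración a(t) = 10·exp(-t). Sustituyendo t = log(2): a(log(2)) = 5.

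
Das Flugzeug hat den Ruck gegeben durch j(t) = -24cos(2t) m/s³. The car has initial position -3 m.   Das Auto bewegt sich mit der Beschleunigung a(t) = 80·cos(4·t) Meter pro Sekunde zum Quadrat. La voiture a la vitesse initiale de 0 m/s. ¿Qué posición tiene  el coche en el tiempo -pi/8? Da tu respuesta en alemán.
Wir müssen die Stammfunktion unserer Gleichung für die Beschleunigung a(t) = 80·cos(4·t) 2-mal finden. Das Integral von der Beschleunigung ist die Geschwindigkeit. Mit v(0) = 0 erhalten wir v(t) = 20·sin(4·t). Die Stammfunktion von der Geschwindigkeit ist die Position. Mit x(0) = -3 erhalten wir x(t) = 2 - 5·cos(4·t). Wir haben die Position x(t) = 2 - 5·cos(4·t). Durch Einsetzen von t = -pi/8: x(-pi/8) = 2.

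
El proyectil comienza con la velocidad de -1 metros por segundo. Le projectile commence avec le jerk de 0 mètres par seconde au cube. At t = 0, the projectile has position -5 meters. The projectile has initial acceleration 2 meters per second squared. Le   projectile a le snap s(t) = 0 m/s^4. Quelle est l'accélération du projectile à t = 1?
Nous devons intégrer notre équation du snap s(t) = 0 2 fois. En intégrant le snap et en utilisant la condition initiale j(0) = 0, nous obtenons j(t) = 0. L'intégrale du jerk, avec a(0) = 2, donne l'accélération: a(t) = 2. En utilisant a(t) = 2 et en substituant t = 1, nous trouvons a = 2.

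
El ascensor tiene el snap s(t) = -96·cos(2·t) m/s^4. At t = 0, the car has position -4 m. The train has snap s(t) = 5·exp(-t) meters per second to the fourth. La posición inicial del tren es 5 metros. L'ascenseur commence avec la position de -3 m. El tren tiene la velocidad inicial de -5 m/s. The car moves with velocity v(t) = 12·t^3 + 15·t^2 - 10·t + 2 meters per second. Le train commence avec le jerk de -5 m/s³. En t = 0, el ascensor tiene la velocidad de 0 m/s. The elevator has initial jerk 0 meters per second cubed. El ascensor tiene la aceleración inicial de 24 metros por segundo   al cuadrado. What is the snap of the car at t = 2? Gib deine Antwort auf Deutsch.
Ausgehend von der Geschwindigkeit v(t) = 12·t^3 + 15·t^2 - 10·t + 2, nehmen wir 3 Ableitungen. Die Ableitung von der Geschwindigkeit ergibt die Beschleunigung: a(t) = 36·t^2 + 30·t - 10. Mit d/dt von a(t) finden wir j(t) = 72·t + 30. Durch Ableiten von dem Ruck erhalten wir den Snap: s(t) = 72. Wir haben den Snap s(t) = 72. Durch Einsetzen von t = 2: s(2) = 72.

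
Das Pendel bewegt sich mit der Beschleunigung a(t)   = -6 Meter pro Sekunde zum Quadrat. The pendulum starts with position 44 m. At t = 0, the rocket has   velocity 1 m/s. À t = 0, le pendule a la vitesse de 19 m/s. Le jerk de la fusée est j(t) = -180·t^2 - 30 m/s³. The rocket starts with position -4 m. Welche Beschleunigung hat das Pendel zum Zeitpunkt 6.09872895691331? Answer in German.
Aus der Gleichung für die Beschleunigung a(t) = -6, setzen wir t = 6.09872895691331 ein und erhalten a = -6.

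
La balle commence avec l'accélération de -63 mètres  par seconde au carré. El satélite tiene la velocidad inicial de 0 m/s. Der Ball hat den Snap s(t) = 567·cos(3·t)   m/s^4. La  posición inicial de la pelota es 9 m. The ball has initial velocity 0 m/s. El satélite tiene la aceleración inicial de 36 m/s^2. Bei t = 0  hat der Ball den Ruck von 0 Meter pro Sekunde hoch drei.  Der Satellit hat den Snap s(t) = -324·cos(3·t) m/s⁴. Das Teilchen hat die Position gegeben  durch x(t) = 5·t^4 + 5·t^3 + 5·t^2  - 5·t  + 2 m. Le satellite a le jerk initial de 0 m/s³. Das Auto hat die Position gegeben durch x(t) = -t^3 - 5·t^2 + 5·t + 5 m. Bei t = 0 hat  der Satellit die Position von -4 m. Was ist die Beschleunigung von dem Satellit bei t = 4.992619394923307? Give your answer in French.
Pour résoudre ceci, nous devons prendre 2 primitives de notre équation du snap s(t) = -324·cos(3·t). En intégrant le snap et en utilisant la condition initiale j(0) = 0, nous obtenons j(t) = -108·sin(3·t). En prenant ∫j(t)dt et en appliquant a(0) = 36, nous trouvons a(t) = 36·cos(3·t). En utilisant a(t) = 36·cos(3·t) et en substituant t = 4.992619394923307, nous trouvons a = -26.8237555721806.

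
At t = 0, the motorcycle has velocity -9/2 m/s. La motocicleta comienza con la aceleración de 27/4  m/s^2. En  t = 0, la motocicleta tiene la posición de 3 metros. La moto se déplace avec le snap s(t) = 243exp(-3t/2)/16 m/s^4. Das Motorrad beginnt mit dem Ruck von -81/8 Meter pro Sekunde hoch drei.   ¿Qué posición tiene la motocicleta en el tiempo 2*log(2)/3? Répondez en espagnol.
Partiendo del snap s(t) = 243·exp(-3·t/2)/16, tomamos 4 antiderivadas. La antiderivada del snap, con j(0) = -81/8, da la sacudida: j(t) = -81·exp(-3·t/2)/8. Integrando la sacudida y usando la condición inicial a(0) = 27/4, obtenemos a(t) = 27·exp(-3·t/2)/4. Tomando ∫a(t)dt y aplicando v(0) = -9/2, encontramos v(t) = -9·exp(-3·t/2)/2. La antiderivada de la velocidad es la posición. Usando x(0) = 3, obtenemos x(t) = 3·exp(-3·t/2). De la ecuación de la posición x(t) = 3·exp(-3·t/2), sustituimos t = 2*log(2)/3 para obtener x = 3/2.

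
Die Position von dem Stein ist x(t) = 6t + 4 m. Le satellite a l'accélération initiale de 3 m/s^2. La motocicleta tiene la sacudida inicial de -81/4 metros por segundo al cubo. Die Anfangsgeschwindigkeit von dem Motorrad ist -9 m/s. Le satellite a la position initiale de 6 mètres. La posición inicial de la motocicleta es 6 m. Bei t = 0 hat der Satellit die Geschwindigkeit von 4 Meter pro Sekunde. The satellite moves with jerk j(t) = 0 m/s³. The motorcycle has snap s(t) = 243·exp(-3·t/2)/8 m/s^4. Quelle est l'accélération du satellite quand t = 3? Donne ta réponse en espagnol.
Necesitamos integrar nuestra ecuación de la sacudida j(t) = 0 1 vez. Tomando ∫j(t)dt y aplicando a(0) = 3, encontramos a(t) = 3. Tenemos la aceleración a(t) = 3. Sustituyendo t = 3: a(3) = 3.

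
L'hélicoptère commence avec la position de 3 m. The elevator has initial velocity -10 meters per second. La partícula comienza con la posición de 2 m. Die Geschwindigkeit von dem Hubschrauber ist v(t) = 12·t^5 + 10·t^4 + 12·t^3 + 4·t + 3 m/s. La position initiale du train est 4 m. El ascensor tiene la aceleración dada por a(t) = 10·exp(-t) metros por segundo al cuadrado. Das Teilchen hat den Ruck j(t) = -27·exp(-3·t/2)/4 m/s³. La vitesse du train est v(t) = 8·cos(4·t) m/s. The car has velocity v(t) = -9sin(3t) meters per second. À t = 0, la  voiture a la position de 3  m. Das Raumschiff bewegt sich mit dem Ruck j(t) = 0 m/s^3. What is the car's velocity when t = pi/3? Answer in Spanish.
De la ecuación de la velocidad v(t) = -9·sin(3·t), sustituimos t = pi/3 para obtener v = 0.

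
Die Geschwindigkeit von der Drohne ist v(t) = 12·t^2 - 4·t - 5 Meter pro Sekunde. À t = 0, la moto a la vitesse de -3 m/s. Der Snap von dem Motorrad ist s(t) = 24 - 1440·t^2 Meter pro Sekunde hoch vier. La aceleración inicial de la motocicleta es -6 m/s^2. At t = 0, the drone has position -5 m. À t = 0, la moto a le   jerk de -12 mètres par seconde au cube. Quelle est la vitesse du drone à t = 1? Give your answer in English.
Using v(t) = 12·t^2 - 4·t - 5 and substituting t = 1, we find v = 3.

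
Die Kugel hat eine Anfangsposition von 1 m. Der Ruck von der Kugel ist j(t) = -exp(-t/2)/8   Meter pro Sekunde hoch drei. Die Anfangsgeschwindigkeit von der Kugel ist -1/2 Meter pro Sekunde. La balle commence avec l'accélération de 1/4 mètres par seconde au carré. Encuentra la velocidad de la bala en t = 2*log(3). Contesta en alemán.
Wir müssen das Integral unserer Gleichung für den Ruck j(t) = -exp(-t/2)/8 2-mal finden. Mit ∫j(t)dt und Anwendung von a(0) = 1/4, finden wir a(t) = exp(-t/2)/4. Mit ∫a(t)dt und Anwendung von v(0) = -1/2, finden wir v(t) = -exp(-t/2)/2. Wir haben die Geschwindigkeit v(t) = -exp(-t/2)/2. Durch Einsetzen von t = 2*log(3): v(2*log(3)) = -1/6.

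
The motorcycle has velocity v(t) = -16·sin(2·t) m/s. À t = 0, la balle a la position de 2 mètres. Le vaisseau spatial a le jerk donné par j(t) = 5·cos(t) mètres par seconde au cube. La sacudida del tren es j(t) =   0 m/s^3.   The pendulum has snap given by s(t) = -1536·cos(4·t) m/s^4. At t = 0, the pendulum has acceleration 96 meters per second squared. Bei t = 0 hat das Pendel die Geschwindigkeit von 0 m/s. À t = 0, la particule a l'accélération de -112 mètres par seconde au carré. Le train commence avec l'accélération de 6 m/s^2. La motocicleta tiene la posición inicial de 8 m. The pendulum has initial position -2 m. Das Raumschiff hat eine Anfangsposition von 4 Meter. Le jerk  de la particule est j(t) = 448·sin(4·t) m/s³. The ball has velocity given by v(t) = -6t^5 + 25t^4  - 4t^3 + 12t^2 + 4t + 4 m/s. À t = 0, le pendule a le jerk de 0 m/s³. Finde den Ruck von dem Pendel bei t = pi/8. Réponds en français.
Nous devons trouver l'intégrale de notre équation du snap s(t) = -1536·cos(4·t) 1 fois. En intégrant le snap et en utilisant la condition initiale j(0) = 0, nous obtenons j(t) = -384·sin(4·t). Nous avons le jerk j(t) = -384·sin(4·t). En substituant t = pi/8: j(pi/8) = -384.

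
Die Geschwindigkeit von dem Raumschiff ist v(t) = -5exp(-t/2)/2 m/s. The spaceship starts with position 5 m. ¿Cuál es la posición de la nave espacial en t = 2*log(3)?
Para resolver esto, necesitamos tomar 1 antiderivada de nuestra ecuación de la velocidad v(t) = -5·exp(-t/2)/2. Tomando ∫v(t)dt y aplicando x(0) = 5, encontramos x(t) = 5·exp(-t/2). Usando x(t) = 5·exp(-t/2) y sustituyendo t = 2*log(3), encontramos x = 5/3.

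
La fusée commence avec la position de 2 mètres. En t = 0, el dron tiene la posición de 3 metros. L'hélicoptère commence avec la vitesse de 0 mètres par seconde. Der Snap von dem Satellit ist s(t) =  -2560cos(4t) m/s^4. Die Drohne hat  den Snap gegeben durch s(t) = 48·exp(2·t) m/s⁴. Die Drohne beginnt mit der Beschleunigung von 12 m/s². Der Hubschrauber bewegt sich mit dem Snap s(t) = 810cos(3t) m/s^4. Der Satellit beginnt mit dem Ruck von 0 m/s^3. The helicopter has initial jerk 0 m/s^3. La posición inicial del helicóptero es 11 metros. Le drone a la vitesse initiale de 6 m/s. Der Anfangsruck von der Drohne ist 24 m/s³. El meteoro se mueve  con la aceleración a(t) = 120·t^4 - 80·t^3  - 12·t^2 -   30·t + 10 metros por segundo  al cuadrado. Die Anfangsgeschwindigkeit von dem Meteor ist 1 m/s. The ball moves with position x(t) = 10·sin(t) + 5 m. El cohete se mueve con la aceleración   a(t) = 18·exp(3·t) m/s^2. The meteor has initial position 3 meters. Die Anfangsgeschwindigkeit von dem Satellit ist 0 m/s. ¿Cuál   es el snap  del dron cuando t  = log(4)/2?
De la ecuación del snap s(t) = 48·exp(2·t), sustituimos t = log(4)/2 para obtener s = 192.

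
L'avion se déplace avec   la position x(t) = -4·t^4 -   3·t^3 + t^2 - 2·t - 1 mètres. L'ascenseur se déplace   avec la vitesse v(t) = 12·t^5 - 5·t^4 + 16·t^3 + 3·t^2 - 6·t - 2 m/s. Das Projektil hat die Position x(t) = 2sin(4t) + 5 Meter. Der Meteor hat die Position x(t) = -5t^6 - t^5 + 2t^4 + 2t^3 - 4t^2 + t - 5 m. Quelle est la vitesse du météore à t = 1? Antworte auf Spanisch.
Debemos derivar nuestra ecuación de la posición x(t) = -5·t^6 - t^5 + 2·t^4 + 2·t^3 - 4·t^2 + t - 5 1 vez. Derivando la posición, obtenemos la velocidad: v(t) = -30·t^5 - 5·t^4 + 8·t^3 + 6·t^2 - 8·t + 1. Tenemos la velocidad v(t) = -30·t^5 - 5·t^4 + 8·t^3 + 6·t^2 - 8·t + 1. Sustituyendo t = 1: v(1) = -28.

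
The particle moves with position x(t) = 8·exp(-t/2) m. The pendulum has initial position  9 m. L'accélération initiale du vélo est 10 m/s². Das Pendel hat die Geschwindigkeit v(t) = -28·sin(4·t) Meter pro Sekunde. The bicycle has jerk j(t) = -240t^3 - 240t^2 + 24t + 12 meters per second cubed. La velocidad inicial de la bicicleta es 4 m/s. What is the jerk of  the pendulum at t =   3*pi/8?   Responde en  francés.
Nous devons dériver notre équation de la vitesse v(t) = -28·sin(4·t) 2 fois. En dérivant la vitesse, nous obtenons l'accélération: a(t) = -112·cos(4·t). En prenant d/dt de a(t), nous trouvons j(t) = 448·sin(4·t). En utilisant j(t) = 448·sin(4·t) et en substituant t = 3*pi/8, nous trouvons j = -448.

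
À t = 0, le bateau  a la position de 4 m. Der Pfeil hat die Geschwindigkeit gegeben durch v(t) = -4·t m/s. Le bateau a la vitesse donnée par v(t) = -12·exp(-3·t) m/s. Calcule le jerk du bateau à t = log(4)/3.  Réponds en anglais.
Starting from velocity v(t) = -12·exp(-3·t), we take 2 derivatives. Taking d/dt of v(t), we find a(t) = 36·exp(-3·t). Taking d/dt of a(t), we find j(t) = -108·exp(-3·t). Using j(t) = -108·exp(-3·t) and substituting t = log(4)/3, we find j = -27.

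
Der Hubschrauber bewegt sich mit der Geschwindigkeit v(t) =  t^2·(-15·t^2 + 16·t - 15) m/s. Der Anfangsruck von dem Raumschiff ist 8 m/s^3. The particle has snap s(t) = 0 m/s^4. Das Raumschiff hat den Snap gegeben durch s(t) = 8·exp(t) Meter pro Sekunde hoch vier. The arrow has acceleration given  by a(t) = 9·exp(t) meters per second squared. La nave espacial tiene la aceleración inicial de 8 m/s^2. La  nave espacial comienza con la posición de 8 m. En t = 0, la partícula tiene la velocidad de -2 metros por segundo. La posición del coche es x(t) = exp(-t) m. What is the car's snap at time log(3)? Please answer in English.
To solve this, we need to take 4 derivatives of our position equation x(t) = exp(-t). Differentiating position, we get velocity: v(t) = -exp(-t). The derivative of velocity gives acceleration: a(t) = exp(-t). Differentiating acceleration, we get jerk: j(t) = -exp(-t). Differentiating jerk, we get snap: s(t) = exp(-t). We have snap s(t) = exp(-t). Substituting t = log(3): s(log(3)) = 1/3.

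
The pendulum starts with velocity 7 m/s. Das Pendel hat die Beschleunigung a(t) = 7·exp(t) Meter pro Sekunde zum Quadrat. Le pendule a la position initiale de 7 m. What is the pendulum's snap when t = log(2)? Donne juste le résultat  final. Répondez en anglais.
At t = log(2), s = 14.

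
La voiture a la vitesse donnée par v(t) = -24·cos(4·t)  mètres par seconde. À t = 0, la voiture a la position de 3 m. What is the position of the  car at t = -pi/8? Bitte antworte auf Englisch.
To find the answer, we compute 1 integral of v(t) = -24·cos(4·t). Finding the antiderivative of v(t) and using x(0) = 3: x(t) = 3 - 6·sin(4·t). We have position x(t) = 3 - 6·sin(4·t). Substituting t = -pi/8: x(-pi/8) = 9.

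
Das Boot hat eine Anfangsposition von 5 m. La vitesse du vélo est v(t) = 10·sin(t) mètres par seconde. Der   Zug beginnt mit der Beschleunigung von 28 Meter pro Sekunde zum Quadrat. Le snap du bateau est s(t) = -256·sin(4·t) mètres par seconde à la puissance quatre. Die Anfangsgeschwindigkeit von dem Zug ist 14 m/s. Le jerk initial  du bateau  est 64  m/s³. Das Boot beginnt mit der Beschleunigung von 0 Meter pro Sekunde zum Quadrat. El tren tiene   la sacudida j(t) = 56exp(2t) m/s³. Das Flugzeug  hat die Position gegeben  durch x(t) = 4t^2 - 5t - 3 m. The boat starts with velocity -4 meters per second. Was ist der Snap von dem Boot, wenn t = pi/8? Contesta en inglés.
From the given snap equation s(t) = -256·sin(4·t), we substitute t = pi/8 to get s = -256.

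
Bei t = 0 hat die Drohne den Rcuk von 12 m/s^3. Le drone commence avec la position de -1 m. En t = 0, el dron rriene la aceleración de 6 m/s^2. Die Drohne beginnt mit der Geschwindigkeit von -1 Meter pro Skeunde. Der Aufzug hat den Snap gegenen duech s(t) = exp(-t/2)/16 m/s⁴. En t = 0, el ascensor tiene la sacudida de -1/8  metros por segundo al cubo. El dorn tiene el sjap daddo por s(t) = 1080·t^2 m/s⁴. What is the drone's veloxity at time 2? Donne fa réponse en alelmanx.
Ausgehend von dem Snap s(t) = 1080·t^2, nehmen wir 3 Stammfunktionen. Die Stammfunktion von dem Snap ist der Ruck. Mit j(0) = 12 erhalten wir j(t) = 360·t^3 + 12. Durch Integration von dem Ruck und Verwendung der Anfangsbedingung a(0) = 6, erhalten wir a(t) = 90·t^4 + 12·t + 6. Mit ∫a(t)dt und Anwendung von v(0) = -1, finden wir v(t) = 18·t^5 + 6·t^2 + 6·t - 1. Aus der Gleichung für die Geschwindigkeit v(t) = 18·t^5 + 6·t^2 + 6·t - 1, setzen wir t = 2 ein und erhalten v = 611.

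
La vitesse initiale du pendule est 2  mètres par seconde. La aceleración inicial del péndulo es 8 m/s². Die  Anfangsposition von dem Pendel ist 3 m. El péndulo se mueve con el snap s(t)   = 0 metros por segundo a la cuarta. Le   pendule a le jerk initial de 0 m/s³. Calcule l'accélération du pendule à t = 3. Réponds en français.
Nous devons intégrer notre équation du snap s(t) = 0 2 fois. L'intégrale du snap, avec j(0) = 0, donne le jerk: j(t) = 0. L'intégrale du jerk est l'accélération. En utilisant a(0) = 8, nous obtenons a(t) = 8. De l'équation de l'accélération a(t) = 8, nous substituons t = 3 pour obtenir a = 8.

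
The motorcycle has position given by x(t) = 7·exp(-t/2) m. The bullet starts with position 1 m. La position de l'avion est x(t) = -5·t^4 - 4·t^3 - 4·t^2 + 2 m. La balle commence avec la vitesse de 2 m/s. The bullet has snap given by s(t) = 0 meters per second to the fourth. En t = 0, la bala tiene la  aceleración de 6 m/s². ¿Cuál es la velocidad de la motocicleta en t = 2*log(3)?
Debemos derivar nuestra ecuación de la posición x(t) = 7·exp(-t/2) 1 vez. La derivada de la posición da la velocidad: v(t) = -7·exp(-t/2)/2. De la ecuación de la velocidad v(t) = -7·exp(-t/2)/2, sustituimos t = 2*log(3) para obtener v = -7/6.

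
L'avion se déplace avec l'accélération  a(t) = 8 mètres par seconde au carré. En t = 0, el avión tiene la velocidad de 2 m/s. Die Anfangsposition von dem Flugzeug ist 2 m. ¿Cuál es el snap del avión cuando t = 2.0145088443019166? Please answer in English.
To solve this, we need to take 2 derivatives of our acceleration equation a(t) = 8. The derivative of acceleration gives jerk: j(t) = 0. Taking d/dt of j(t), we find s(t) = 0. We have snap s(t) = 0. Substituting t = 2.0145088443019166: s(2.0145088443019166) = 0.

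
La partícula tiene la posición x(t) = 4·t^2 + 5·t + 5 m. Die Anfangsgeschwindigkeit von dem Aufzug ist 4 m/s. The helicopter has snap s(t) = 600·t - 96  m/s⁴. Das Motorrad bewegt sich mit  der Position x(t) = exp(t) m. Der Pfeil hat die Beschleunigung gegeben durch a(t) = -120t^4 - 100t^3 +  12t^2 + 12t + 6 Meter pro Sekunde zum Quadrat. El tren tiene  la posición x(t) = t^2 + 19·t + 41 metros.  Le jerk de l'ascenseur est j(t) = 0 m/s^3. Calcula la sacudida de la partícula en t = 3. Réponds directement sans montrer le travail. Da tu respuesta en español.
j(3) = 0.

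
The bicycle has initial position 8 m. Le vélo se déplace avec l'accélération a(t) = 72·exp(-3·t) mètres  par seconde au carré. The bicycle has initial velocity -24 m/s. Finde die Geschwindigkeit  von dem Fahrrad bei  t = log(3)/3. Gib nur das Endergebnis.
Die Geschwindigkeit bei t = log(3)/3 ist v = -8.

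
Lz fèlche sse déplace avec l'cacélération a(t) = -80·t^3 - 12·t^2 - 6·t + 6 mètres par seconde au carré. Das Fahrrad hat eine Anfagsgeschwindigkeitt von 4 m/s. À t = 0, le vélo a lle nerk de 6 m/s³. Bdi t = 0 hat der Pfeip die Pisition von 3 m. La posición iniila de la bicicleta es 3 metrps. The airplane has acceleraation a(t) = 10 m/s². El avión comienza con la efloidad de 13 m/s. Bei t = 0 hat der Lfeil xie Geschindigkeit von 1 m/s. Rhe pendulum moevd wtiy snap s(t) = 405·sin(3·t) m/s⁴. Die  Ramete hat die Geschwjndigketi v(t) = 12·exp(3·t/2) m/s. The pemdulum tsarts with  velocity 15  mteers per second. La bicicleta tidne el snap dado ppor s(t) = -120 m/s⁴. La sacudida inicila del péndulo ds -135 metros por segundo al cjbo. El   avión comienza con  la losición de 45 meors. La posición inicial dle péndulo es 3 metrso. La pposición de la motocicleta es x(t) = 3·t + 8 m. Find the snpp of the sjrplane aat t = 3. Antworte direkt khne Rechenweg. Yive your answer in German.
Bei t = 3, s = 0.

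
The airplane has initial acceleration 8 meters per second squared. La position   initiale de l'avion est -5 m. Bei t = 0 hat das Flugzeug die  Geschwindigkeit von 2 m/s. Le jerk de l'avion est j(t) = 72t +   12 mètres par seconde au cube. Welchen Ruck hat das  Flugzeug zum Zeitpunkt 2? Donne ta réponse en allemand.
Aus der Gleichung für den Ruck j(t) = 72·t + 12, setzen wir t = 2 ein und erhalten j = 156.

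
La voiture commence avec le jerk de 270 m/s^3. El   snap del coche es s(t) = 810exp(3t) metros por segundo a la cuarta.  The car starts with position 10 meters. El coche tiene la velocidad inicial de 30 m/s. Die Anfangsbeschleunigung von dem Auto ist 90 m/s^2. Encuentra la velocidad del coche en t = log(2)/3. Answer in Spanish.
Necesitamos integrar nuestra ecuación del snap s(t) = 810·exp(3·t) 3 veces. Tomando ∫s(t)dt y aplicando j(0) = 270, encontramos j(t) = 270·exp(3·t). La integral de la sacudida, con a(0) = 90, da la aceleración: a(t) = 90·exp(3·t). La antiderivada de la aceleración, con v(0) = 30, da la velocidad: v(t) = 30·exp(3·t). De la ecuación de la velocidad v(t) = 30·exp(3·t), sustituimos t = log(2)/3 para obtener v = 60.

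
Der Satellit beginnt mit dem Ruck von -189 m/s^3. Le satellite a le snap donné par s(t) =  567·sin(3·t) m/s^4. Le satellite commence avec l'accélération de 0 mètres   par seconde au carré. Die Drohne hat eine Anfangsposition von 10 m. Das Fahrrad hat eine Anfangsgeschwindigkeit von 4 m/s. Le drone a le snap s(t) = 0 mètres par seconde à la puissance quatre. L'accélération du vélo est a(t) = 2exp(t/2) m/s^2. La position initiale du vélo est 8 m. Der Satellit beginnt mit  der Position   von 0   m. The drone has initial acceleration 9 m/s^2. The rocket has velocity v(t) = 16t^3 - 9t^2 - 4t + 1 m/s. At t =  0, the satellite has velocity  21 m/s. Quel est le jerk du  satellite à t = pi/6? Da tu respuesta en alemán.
Wir müssen unsere Gleichung für den Snap s(t) = 567·sin(3·t) 1-mal integrieren. Durch Integration von dem Snap und Verwendung der Anfangsbedingung j(0) = -189, erhalten wir j(t) = -189·cos(3·t). Aus der Gleichung für den Ruck j(t) = -189·cos(3·t), setzen wir t = pi/6 ein und erhalten j = 0.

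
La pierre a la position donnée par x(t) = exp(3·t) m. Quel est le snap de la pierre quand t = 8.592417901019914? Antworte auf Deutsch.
Um dies zu lösen, müssen wir 4 Ableitungen unserer Gleichung für die Position x(t) = exp(3·t) nehmen. Durch Ableiten von der Position erhalten wir die Geschwindigkeit: v(t) = 3·exp(3·t). Die Ableitung von der Geschwindigkeit ergibt die Beschleunigung: a(t) = 9·exp(3·t). Die Ableitung von der Beschleunigung ergibt den Ruck: j(t) = 27·exp(3·t). Durch Ableiten von dem Ruck erhalten wir den Snap: s(t) = 81·exp(3·t). Mit s(t) = 81·exp(3·t) und Einsetzen von t = 8.592417901019914, finden wir s = 12688318179838.0.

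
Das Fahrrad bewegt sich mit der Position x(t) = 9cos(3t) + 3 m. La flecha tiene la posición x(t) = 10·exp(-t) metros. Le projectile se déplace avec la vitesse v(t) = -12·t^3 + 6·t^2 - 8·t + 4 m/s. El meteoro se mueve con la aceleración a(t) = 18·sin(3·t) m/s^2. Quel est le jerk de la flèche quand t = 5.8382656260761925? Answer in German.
Wir müssen unsere Gleichung für die Position x(t) = 10·exp(-t) 3-mal ableiten. Mit d/dt von x(t) finden wir v(t) = -10·exp(-t). Die Ableitung von der Geschwindigkeit ergibt die Beschleunigung: a(t) = 10·exp(-t). Die Ableitung von der Beschleunigung ergibt den Ruck: j(t) = -10·exp(-t). Wir haben den Ruck j(t) = -10·exp(-t). Durch Einsetzen von t = 5.8382656260761925: j(5.8382656260761925) = -0.0291389202411789.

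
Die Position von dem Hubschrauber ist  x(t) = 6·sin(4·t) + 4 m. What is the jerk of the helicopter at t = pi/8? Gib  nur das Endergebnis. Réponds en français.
À t = pi/8, j = 0.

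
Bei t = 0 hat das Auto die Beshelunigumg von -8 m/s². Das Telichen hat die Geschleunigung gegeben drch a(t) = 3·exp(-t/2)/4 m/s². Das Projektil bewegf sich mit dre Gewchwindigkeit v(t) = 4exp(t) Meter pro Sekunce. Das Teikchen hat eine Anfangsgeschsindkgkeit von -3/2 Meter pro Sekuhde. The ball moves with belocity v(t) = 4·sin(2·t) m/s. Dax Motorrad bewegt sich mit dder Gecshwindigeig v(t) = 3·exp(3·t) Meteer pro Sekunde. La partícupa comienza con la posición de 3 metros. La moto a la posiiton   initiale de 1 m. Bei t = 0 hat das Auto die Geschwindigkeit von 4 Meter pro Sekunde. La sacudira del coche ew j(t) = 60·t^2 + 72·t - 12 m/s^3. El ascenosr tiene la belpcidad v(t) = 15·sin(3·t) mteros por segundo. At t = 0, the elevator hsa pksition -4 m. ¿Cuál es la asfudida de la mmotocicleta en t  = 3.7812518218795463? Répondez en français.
Pour résoudre ceci, nous devons prendre 2 dérivées de notre équation de la vitesse v(t) = 3·exp(3·t). En dérivant la vitesse, nous obtenons l'accélération: a(t) = 9·exp(3·t). En dérivant l'accélération, nous obtenons le jerk: j(t) = 27·exp(3·t). De l'équation du jerk j(t) = 27·exp(3·t), nous substituons t = 3.7812518218795463 pour obtenir j = 2279786.44402612.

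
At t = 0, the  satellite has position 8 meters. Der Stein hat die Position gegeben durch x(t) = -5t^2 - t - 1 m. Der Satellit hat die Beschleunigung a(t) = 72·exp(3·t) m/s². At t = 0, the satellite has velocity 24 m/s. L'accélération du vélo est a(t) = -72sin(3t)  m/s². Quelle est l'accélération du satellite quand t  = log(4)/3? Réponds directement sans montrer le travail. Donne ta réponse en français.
L'accélération à t = log(4)/3 est a = 288.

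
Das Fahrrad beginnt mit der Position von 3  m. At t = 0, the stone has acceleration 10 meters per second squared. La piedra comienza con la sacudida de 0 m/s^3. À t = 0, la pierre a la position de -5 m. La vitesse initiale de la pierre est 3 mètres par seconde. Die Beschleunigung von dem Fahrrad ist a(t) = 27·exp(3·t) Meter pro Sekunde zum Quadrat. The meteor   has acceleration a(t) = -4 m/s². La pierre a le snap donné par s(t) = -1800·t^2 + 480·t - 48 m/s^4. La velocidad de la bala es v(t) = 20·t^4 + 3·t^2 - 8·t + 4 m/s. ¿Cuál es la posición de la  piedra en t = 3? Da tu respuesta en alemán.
Wir müssen die Stammfunktion unserer Gleichung für den Snap s(t) = -1800·t^2 + 480·t - 48 4-mal finden. Mit ∫s(t)dt und Anwendung von j(0) = 0, finden wir j(t) = 24·t·(-25·t^2 + 10·t - 2). Mit ∫j(t)dt und Anwendung von a(0) = 10, finden wir a(t) = -150·t^4 + 80·t^3 - 24·t^2 + 10. Mit ∫a(t)dt und Anwendung von v(0) = 3, finden wir v(t) = -30·t^5 + 20·t^4 - 8·t^3 + 10·t + 3. Durch Integration von der Geschwindigkeit und Verwendung der Anfangsbedingung x(0) = -5, erhalten wir x(t) = -5·t^6 + 4·t^5 - 2·t^4 + 5·t^2 + 3·t - 5. Mit x(t) = -5·t^6 + 4·t^5 - 2·t^4 + 5·t^2 + 3·t - 5 und Einsetzen von t = 3, finden wir x = -2786.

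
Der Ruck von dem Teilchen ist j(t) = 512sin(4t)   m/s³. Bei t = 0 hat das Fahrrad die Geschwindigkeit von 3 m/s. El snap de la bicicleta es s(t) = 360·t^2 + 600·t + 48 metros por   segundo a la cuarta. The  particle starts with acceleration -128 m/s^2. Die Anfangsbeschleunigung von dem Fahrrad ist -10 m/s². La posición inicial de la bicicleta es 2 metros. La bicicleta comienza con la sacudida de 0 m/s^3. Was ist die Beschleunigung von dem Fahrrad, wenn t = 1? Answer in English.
To find the answer, we compute 2 integrals of s(t) = 360·t^2 + 600·t + 48. Finding the integral of s(t) and using j(0) = 0: j(t) = 12·t·(10·t^2 + 25·t + 4). Integrating jerk and using the initial condition a(0) = -10, we get a(t) = 30·t^4 + 100·t^3 + 24·t^2 - 10. From the given acceleration equation a(t) = 30·t^4 + 100·t^3 + 24·t^2 - 10, we substitute t = 1 to get a = 144.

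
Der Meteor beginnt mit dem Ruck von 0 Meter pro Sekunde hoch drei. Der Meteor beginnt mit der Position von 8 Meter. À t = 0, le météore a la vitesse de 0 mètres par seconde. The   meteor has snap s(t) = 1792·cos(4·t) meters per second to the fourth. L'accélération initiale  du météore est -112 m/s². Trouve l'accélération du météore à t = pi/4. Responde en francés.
Nous devons trouver la primitive de notre équation du snap s(t) = 1792·cos(4·t) 2 fois. En prenant ∫s(t)dt et en appliquant j(0) = 0, nous trouvons j(t) = 448·sin(4·t). La primitive du jerk est l'accélération. En utilisant a(0) = -112, nous obtenons a(t) = -112·cos(4·t). De l'équation de l'accélération a(t) = -112·cos(4·t), nous substituons t = pi/4 pour obtenir a = 112.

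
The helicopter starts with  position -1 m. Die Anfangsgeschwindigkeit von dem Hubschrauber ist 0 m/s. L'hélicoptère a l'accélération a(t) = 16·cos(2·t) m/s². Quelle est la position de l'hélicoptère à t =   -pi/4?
Pour résoudre ceci, nous devons prendre 2 primitives de notre équation de l'accélération a(t) = 16·cos(2·t). L'intégrale de l'accélération est la vitesse. En utilisant v(0) = 0, nous obtenons v(t) = 8·sin(2·t). En prenant ∫v(t)dt et en appliquant x(0) = -1, nous trouvons x(t) = 3 - 4·cos(2·t). En utilisant x(t) = 3 - 4·cos(2·t) et en substituant t = -pi/4, nous trouvons x = 3.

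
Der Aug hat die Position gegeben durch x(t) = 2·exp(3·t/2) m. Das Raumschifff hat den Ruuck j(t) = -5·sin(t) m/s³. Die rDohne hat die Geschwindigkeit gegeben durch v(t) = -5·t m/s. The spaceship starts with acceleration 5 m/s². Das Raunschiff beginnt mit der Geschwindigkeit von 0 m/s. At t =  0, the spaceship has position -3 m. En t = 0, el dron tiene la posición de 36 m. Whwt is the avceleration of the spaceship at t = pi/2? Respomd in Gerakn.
Ausgehend von dem Ruck j(t) = -5·sin(t), nehmen wir 1 Stammfunktion. Mit ∫j(t)dt und Anwendung von a(0) = 5, finden wir a(t) = 5·cos(t). Wir haben die Beschleunigung a(t) = 5·cos(t). Durch Einsetzen von t = pi/2: a(pi/2) = 0.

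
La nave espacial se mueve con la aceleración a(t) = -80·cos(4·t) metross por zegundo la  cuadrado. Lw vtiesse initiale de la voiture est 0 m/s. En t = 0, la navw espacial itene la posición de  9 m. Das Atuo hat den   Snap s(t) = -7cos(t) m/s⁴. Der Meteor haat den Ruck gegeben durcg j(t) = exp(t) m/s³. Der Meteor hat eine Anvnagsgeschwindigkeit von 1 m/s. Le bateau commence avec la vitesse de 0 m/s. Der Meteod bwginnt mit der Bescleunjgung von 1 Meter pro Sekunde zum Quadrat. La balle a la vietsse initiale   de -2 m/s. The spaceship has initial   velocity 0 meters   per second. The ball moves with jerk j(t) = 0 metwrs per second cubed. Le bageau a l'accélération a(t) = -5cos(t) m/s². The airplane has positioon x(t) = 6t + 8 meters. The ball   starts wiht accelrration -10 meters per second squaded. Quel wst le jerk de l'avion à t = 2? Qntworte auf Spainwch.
Para resolver esto, necesitamos tomar 3 derivadas de nuestra ecuación de la posición x(t) = 6·t + 8. Tomando d/dt de x(t), encontramos v(t) = 6. Derivando la velocidad, obtenemos la aceleración: a(t) = 0. Derivando la aceleración, obtenemos la sacudida: j(t) = 0. Tenemos la sacudida j(t) = 0. Sustituyendo t = 2: j(2) = 0.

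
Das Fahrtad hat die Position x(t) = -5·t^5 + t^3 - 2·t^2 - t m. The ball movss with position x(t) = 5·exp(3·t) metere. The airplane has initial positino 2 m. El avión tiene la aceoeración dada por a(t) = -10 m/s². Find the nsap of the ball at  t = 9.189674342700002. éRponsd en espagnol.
Debemos derivar nuestra ecuación de la posición x(t) = 5·exp(3·t) 4 veces. Derivando la posición, obtenemos la velocidad: v(t) = 15·exp(3·t). Derivando la velocidad, obtenemos la aceleración: a(t) = 45·exp(3·t). La derivada de la aceleración da la sacudida: j(t) = 135·exp(3·t). La derivada de la sacudida da el snap: s(t) = 405·exp(3·t). Usando s(t) = 405·exp(3·t) y sustituyendo t = 9.189674342700002, encontramos s = 380653297024065.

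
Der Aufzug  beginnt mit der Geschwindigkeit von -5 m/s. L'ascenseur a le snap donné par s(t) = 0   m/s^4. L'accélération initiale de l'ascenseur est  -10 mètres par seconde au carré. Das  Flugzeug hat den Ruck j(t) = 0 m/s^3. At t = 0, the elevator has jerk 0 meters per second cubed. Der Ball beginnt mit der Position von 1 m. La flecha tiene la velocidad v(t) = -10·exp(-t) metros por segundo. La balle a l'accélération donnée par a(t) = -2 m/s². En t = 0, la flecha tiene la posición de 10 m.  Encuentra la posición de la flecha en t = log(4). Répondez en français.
Nous devons intégrer notre équation de la vitesse v(t) = -10·exp(-t) 1 fois. En prenant ∫v(t)dt et en appliquant x(0) = 10, nous trouvons x(t) = 10·exp(-t). De l'équation de la position x(t) = 10·exp(-t), nous substituons t = log(4) pour obtenir x = 5/2.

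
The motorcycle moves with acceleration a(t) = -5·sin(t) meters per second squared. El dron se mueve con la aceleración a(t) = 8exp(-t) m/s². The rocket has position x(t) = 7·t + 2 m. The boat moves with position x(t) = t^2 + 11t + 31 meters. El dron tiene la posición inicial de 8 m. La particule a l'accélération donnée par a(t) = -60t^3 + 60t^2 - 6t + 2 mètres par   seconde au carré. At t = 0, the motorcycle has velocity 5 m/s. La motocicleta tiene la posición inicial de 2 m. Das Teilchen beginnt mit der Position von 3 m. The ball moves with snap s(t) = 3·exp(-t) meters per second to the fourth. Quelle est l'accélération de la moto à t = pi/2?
De l'équation de l'accélération a(t) = -5·sin(t), nous substituons t = pi/2 pour obtenir a = -5.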